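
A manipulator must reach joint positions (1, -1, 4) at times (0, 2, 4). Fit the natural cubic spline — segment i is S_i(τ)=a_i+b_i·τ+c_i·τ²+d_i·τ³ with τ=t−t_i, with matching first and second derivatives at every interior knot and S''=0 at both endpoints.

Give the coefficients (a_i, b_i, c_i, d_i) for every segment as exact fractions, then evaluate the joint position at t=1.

  seg 0: a=1 b=-15/8 c=0 d=7/32
  seg 1: a=-1 b=3/4 c=21/16 d=-7/32
S(1) = -21/32

Δ: Δ0=-1, Δ1=5/2
row 1: diag=8, rhs=21; c'=1/4, d'=21/8
back: M1=21/8
M: M0=0, M1=21/8, M2=0
seg 0: a=1, c=M0/2=0, d=(M1−M0)/(6·2)=7/32, b=Δ0−h0·(2M0+M1)/6=-15/8
seg 1: a=-1, c=M1/2=21/16, d=(M2−M1)/(6·2)=-7/32, b=Δ1−h1·(2M1+M2)/6=3/4
t_q=1 → seg 0, τ=1; S=1+-15/8·τ+0·τ²+7/32·τ³=-21/32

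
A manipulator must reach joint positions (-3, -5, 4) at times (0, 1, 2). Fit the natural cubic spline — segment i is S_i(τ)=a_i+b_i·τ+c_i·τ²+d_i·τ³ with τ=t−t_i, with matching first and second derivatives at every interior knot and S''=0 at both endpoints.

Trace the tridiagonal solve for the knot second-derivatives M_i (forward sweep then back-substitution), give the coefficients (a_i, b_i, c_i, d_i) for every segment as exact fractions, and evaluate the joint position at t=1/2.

  seg 0: a=-3 b=-19/4 c=0 d=11/4
  seg 1: a=-5 b=7/2 c=33/4 d=-11/4
S(1/2) = -161/32

Δ: Δ0=-2, Δ1=9
row 1: diag=4, rhs=66; c'=1/4, d'=33/2
back: M1=33/2
M: M0=0, M1=33/2, M2=0
seg 0: a=-3, c=M0/2=0, d=(M1−M0)/(6·1)=11/4, b=Δ0−h0·(2M0+M1)/6=-19/4
seg 1: a=-5, c=M1/2=33/4, d=(M2−M1)/(6·1)=-11/4, b=Δ1−h1·(2M1+M2)/6=7/2
t_q=1/2 → seg 0, τ=1/2; S=-3+-19/4·τ+0·τ²+11/4·τ³=-161/32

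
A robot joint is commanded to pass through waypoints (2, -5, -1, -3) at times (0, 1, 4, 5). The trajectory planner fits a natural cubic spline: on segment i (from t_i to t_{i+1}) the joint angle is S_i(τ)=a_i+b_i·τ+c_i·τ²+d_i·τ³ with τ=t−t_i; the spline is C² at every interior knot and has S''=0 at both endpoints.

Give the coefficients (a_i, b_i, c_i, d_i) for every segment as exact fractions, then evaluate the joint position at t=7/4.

Δ: Δ0=-7, Δ1=4/3, Δ2=-2
row 1: diag=8, rhs=50; c'=3/8, d'=25/4
row 2: denom=8−3·3/8=55/8; d'=(-20−3·25/4)/(55/8)=-62/11
back: M2=-62/11
back: M1=25/4−3/8·-62/11=92/11
M: M0=0, M1=92/11, M2=-62/11, M3=0
seg 0: a=2, c=M0/2=0, d=(M1−M0)/(6·1)=46/33, b=Δ0−h0·(2M0+M1)/6=-277/33
seg 1: a=-5, c=M1/2=46/11, d=(M2−M1)/(6·3)=-7/9, b=Δ1−h1·(2M1+M2)/6=-139/33
seg 2: a=-1, c=M2/2=-31/11, d=(M3−M2)/(6·1)=31/33, b=Δ2−h2·(2M2+M3)/6=-4/33
t_q=7/4 → seg 1, τ=3/4; S=-5+-139/33·τ+46/11·τ²+-7/9·τ³=-4319/704

  seg 0: a=2 b=-277/33 c=0 d=46/33
  seg 1: a=-5 b=-139/33 c=46/11 d=-7/9
  seg 2: a=-1 b=-4/33 c=-31/11 d=31/33
S(7/4) = -4319/704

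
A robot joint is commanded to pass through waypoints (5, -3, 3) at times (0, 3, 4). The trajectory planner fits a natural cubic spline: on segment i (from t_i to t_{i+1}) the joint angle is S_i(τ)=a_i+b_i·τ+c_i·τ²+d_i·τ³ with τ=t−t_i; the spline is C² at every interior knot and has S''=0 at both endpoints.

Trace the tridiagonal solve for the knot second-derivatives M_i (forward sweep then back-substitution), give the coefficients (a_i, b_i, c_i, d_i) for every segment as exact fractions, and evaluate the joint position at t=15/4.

Δ: Δ0=-8/3, Δ1=6
row 1: diag=8, rhs=52; c'=1/8, d'=13/2
back: M1=13/2
M: M0=0, M1=13/2, M2=0
seg 0: a=5, c=M0/2=0, d=(M1−M0)/(6·3)=13/36, b=Δ0−h0·(2M0+M1)/6=-71/12
seg 1: a=-3, c=M1/2=13/4, d=(M2−M1)/(6·1)=-13/12, b=Δ1−h1·(2M1+M2)/6=23/6
t_q=15/4 → seg 1, τ=3/4; S=-3+23/6·τ+13/4·τ²+-13/12·τ³=319/256

  seg 0: a=5 b=-71/12 c=0 d=13/36
  seg 1: a=-3 b=23/6 c=13/4 d=-13/12
S(15/4) = 319/256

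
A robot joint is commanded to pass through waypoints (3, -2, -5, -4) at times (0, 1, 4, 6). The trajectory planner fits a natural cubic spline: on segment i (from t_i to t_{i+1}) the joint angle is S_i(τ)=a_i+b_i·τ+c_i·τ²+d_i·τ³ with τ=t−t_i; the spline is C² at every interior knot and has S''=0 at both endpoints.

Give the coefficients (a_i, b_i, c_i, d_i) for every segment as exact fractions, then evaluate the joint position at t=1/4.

  seg 0: a=3 b=-11/2 c=0 d=1/2
  seg 1: a=-2 b=-4 c=3/2 d=-1/6
  seg 2: a=-5 b=1/2 c=0 d=0
S(1/4) = 209/128

Δ: Δ0=-5, Δ1=-1, Δ2=1/2
row 1: diag=8, rhs=24; c'=3/8, d'=3
row 2: denom=10−3·3/8=71/8; d'=(9−3·3)/(71/8)=0
back: M2=0
back: M1=3−3/8·0=3
M: M0=0, M1=3, M2=0, M3=0
seg 0: a=3, c=M0/2=0, d=(M1−M0)/(6·1)=1/2, b=Δ0−h0·(2M0+M1)/6=-11/2
seg 1: a=-2, c=M1/2=3/2, d=(M2−M1)/(6·3)=-1/6, b=Δ1−h1·(2M1+M2)/6=-4
seg 2: a=-5, c=M2/2=0, d=(M3−M2)/(6·2)=0, b=Δ2−h2·(2M2+M3)/6=1/2
t_q=1/4 → seg 0, τ=1/4; S=3+-11/2·τ+0·τ²+1/2·τ³=209/128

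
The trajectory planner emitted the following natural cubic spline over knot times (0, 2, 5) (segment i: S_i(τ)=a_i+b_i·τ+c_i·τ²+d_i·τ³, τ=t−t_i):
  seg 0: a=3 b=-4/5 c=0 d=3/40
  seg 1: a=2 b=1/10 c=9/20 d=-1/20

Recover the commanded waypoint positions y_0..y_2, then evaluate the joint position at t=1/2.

y_0=3 y_1=2 y_2=5
S(1/2) = 167/64

y_0 = S_0(0) = a_0 = 3
y_1 = S_1(0) = a_1 = 2
y_2 = S_1(3) = 5
t_q=1/2 is in segment 0 (τ=1/2); S_0(τ)=167/64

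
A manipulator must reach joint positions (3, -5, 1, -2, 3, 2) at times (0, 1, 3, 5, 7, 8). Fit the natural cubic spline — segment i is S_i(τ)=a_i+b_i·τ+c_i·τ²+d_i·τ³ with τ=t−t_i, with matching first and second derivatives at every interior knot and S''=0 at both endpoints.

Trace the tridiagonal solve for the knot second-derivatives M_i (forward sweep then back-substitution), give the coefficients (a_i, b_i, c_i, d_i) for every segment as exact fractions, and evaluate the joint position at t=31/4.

  seg 0: a=3 b=-577/56 c=0 d=129/56
  seg 1: a=-5 b=-95/28 c=387/56 d=-13/7
  seg 2: a=1 b=55/28 c=-237/56 d=5/4
  seg 3: a=-2 b=1/28 c=183/56 d=-57/56
  seg 4: a=3 b=25/28 c=-159/56 d=53/56
S(31/4) = 8859/3584

Δ: Δ0=-8, Δ1=3, Δ2=-3/2, Δ3=5/2, Δ4=-1
row 1: diag=6, rhs=66; c'=1/3, d'=11
row 2: denom=8−2·1/3=22/3; d'=(-27−2·11)/(22/3)=-147/22
row 3: denom=8−2·3/11=82/11; d'=(24−2·-147/22)/(82/11)=411/82
row 4: denom=6−2·11/41=224/41; d'=(-21−2·411/82)/(224/41)=-159/28
back: M4=-159/28
back: M3=411/82−11/41·-159/28=183/28
back: M2=-147/22−3/11·183/28=-237/28
back: M1=11−1/3·-237/28=387/28
M: M0=0, M1=387/28, M2=-237/28, M3=183/28, M4=-159/28, M5=0
seg 0: a=3, c=M0/2=0, d=(M1−M0)/(6·1)=129/56, b=Δ0−h0·(2M0+M1)/6=-577/56
seg 1: a=-5, c=M1/2=387/56, d=(M2−M1)/(6·2)=-13/7, b=Δ1−h1·(2M1+M2)/6=-95/28
seg 2: a=1, c=M2/2=-237/56, d=(M3−M2)/(6·2)=5/4, b=Δ2−h2·(2M2+M3)/6=55/28
seg 3: a=-2, c=M3/2=183/56, d=(M4−M3)/(6·2)=-57/56, b=Δ3−h3·(2M3+M4)/6=1/28
seg 4: a=3, c=M4/2=-159/56, d=(M5−M4)/(6·1)=53/56, b=Δ4−h4·(2M4+M5)/6=25/28
t_q=31/4 → seg 4, τ=3/4; S=3+25/28·τ+-159/56·τ²+53/56·τ³=8859/3584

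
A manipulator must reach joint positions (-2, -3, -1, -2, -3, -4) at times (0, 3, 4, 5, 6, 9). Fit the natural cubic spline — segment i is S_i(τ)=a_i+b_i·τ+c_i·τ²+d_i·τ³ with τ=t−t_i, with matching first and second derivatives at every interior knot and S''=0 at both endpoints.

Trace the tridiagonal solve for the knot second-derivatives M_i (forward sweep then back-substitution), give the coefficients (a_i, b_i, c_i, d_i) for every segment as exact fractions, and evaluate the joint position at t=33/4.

  seg 0: a=-2 b=-1388/897 c=0 d=121/897
  seg 1: a=-3 b=1879/897 c=363/299 d=-1174/897
  seg 2: a=-1 b=535/897 c=-811/299 d=77/69
  seg 3: a=-2 b=-1328/897 c=190/299 d=-139/897
  seg 4: a=-3 b=-605/897 c=51/299 d=-17/897
S(33/4) = -74055/19136

Δ: Δ0=-1/3, Δ1=2, Δ2=-1, Δ3=-1, Δ4=-1/3
row 1: diag=8, rhs=14; c'=1/8, d'=7/4
row 2: denom=4−1·1/8=31/8; d'=(-18−1·7/4)/(31/8)=-158/31
row 3: denom=4−1·8/31=116/31; d'=(0−1·-158/31)/(116/31)=79/58
row 4: denom=8−1·31/116=897/116; d'=(4−1·79/58)/(897/116)=102/299
back: M4=102/299
back: M3=79/58−31/116·102/299=380/299
back: M2=-158/31−8/31·380/299=-1622/299
back: M1=7/4−1/8·-1622/299=726/299
M: M0=0, M1=726/299, M2=-1622/299, M3=380/299, M4=102/299, M5=0
seg 0: a=-2, c=M0/2=0, d=(M1−M0)/(6·3)=121/897, b=Δ0−h0·(2M0+M1)/6=-1388/897
seg 1: a=-3, c=M1/2=363/299, d=(M2−M1)/(6·1)=-1174/897, b=Δ1−h1·(2M1+M2)/6=1879/897
seg 2: a=-1, c=M2/2=-811/299, d=(M3−M2)/(6·1)=77/69, b=Δ2−h2·(2M2+M3)/6=535/897
seg 3: a=-2, c=M3/2=190/299, d=(M4−M3)/(6·1)=-139/897, b=Δ3−h3·(2M3+M4)/6=-1328/897
seg 4: a=-3, c=M4/2=51/299, d=(M5−M4)/(6·3)=-17/897, b=Δ4−h4·(2M4+M5)/6=-605/897
t_q=33/4 → seg 4, τ=9/4; S=-3+-605/897·τ+51/299·τ²+-17/897·τ³=-74055/19136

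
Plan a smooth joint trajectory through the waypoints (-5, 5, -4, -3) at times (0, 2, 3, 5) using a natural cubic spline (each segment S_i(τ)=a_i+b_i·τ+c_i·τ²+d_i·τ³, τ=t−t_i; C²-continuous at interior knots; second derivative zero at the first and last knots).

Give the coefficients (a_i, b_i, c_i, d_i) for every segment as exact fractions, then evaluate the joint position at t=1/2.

Δ: Δ0=5, Δ1=-9, Δ2=1/2
row 1: diag=6, rhs=-84; c'=1/6, d'=-14
row 2: denom=6−1·1/6=35/6; d'=(57−1·-14)/(35/6)=426/35
back: M2=426/35
back: M1=-14−1/6·426/35=-561/35
M: M0=0, M1=-561/35, M2=426/35, M3=0
seg 0: a=-5, c=M0/2=0, d=(M1−M0)/(6·2)=-187/140, b=Δ0−h0·(2M0+M1)/6=362/35
seg 1: a=5, c=M1/2=-561/70, d=(M2−M1)/(6·1)=47/10, b=Δ1−h1·(2M1+M2)/6=-199/35
seg 2: a=-4, c=M2/2=213/35, d=(M3−M2)/(6·2)=-71/70, b=Δ2−h2·(2M2+M3)/6=-533/70
t_q=1/2 → seg 0, τ=1/2; S=-5+362/35·τ+0·τ²+-187/140·τ³=1/224

  seg 0: a=-5 b=362/35 c=0 d=-187/140
  seg 1: a=5 b=-199/35 c=-561/70 d=47/10
  seg 2: a=-4 b=-533/70 c=213/35 d=-71/70
S(1/2) = 1/224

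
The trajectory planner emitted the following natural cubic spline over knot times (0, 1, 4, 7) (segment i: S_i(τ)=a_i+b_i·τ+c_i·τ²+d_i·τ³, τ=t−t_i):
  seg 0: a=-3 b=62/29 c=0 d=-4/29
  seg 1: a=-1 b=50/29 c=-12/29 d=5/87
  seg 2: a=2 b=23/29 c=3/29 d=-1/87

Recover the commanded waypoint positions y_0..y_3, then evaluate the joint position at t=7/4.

y_0 = S_0(0) = a_0 = -3
y_1 = S_1(0) = a_1 = -1
y_2 = S_2(0) = a_2 = 2
y_3 = S_2(3) = 5
t_q=7/4 is in segment 1 (τ=3/4); S_1(τ)=157/1856

y_0=-3 y_1=-1 y_2=2 y_3=5
S(7/4) = 157/1856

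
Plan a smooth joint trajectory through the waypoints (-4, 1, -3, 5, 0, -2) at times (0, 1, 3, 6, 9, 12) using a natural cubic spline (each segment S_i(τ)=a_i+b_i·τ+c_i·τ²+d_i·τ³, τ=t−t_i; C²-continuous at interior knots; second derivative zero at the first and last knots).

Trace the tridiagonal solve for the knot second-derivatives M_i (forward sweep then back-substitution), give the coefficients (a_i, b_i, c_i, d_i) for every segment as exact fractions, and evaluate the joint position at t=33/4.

  seg 0: a=-4 b=3737/576 c=0 d=-857/576
  seg 1: a=1 b=583/288 c=-857/192 d=353/288
  seg 2: a=-3 b=-323/288 c=185/64 d=-2813/5184
  seg 3: a=5 b=905/576 c=-287/144 d=1579/5184
  seg 4: a=0 b=-623/288 c=431/576 d=-431/5184
S(33/4) = 7843/4096

Δ: Δ0=5, Δ1=-2, Δ2=8/3, Δ3=-5/3, Δ4=-2/3
row 1: diag=6, rhs=-42; c'=1/3, d'=-7
row 2: denom=10−2·1/3=28/3; d'=(28−2·-7)/(28/3)=9/2
row 3: denom=12−3·9/28=309/28; d'=(-26−3·9/2)/(309/28)=-1106/309
row 4: denom=12−3·28/103=1152/103; d'=(6−3·-1106/309)/(1152/103)=431/288
back: M4=431/288
back: M3=-1106/309−28/103·431/288=-287/72
back: M2=9/2−9/28·-287/72=185/32
back: M1=-7−1/3·185/32=-857/96
M: M0=0, M1=-857/96, M2=185/32, M3=-287/72, M4=431/288, M5=0
seg 0: a=-4, c=M0/2=0, d=(M1−M0)/(6·1)=-857/576, b=Δ0−h0·(2M0+M1)/6=3737/576
seg 1: a=1, c=M1/2=-857/192, d=(M2−M1)/(6·2)=353/288, b=Δ1−h1·(2M1+M2)/6=583/288
seg 2: a=-3, c=M2/2=185/64, d=(M3−M2)/(6·3)=-2813/5184, b=Δ2−h2·(2M2+M3)/6=-323/288
seg 3: a=5, c=M3/2=-287/144, d=(M4−M3)/(6·3)=1579/5184, b=Δ3−h3·(2M3+M4)/6=905/576
seg 4: a=0, c=M4/2=431/576, d=(M5−M4)/(6·3)=-431/5184, b=Δ4−h4·(2M4+M5)/6=-623/288
t_q=33/4 → seg 3, τ=9/4; S=5+905/576·τ+-287/144·τ²+1579/5184·τ³=7843/4096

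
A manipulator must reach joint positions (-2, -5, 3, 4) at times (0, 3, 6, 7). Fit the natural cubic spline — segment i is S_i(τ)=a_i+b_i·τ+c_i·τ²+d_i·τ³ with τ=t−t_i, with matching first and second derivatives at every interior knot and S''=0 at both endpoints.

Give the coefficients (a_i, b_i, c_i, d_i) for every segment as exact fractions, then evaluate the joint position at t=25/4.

Δ: Δ0=-1, Δ1=8/3, Δ2=1
row 1: diag=12, rhs=22; c'=1/4, d'=11/6
row 2: denom=8−3·1/4=29/4; d'=(-10−3·11/6)/(29/4)=-62/29
back: M2=-62/29
back: M1=11/6−1/4·-62/29=206/87
M: M0=0, M1=206/87, M2=-62/29, M3=0
seg 0: a=-2, c=M0/2=0, d=(M1−M0)/(6·3)=103/783, b=Δ0−h0·(2M0+M1)/6=-190/87
seg 1: a=-5, c=M1/2=103/87, d=(M2−M1)/(6·3)=-196/783, b=Δ1−h1·(2M1+M2)/6=119/87
seg 2: a=3, c=M2/2=-31/29, d=(M3−M2)/(6·1)=31/87, b=Δ2−h2·(2M2+M3)/6=149/87
t_q=25/4 → seg 2, τ=1/4; S=3+149/87·τ+-31/29·τ²+31/87·τ³=6249/1856

  seg 0: a=-2 b=-190/87 c=0 d=103/783
  seg 1: a=-5 b=119/87 c=103/87 d=-196/783
  seg 2: a=3 b=149/87 c=-31/29 d=31/87
S(25/4) = 6249/1856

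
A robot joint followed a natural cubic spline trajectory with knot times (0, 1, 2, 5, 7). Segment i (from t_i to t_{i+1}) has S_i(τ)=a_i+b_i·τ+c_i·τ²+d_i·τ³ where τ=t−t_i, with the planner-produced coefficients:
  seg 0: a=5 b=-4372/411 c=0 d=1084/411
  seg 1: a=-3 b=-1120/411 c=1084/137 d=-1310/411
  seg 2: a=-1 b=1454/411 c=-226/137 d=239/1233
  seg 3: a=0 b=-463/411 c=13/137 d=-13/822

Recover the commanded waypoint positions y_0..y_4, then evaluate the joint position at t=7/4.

y_0 = S_0(0) = a_0 = 5
y_1 = S_1(0) = a_1 = -3
y_2 = S_2(0) = a_2 = -1
y_3 = S_3(0) = a_3 = 0
y_4 = S_3(2) = -2
t_q=7/4 is in segment 1 (τ=3/4); S_1(τ)=-8495/4384

y_0=5 y_1=-3 y_2=-1 y_3=0 y_4=-2
S(7/4) = -8495/4384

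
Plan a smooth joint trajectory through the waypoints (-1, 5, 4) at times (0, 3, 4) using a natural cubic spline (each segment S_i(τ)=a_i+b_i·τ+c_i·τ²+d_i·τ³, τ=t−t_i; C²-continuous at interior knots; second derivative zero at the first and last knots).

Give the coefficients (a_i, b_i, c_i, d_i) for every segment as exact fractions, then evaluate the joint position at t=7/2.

  seg 0: a=-1 b=25/8 c=0 d=-1/8
  seg 1: a=5 b=-1/4 c=-9/8 d=3/8
S(7/2) = 297/64

Δ: Δ0=2, Δ1=-1
row 1: diag=8, rhs=-18; c'=1/8, d'=-9/4
back: M1=-9/4
M: M0=0, M1=-9/4, M2=0
seg 0: a=-1, c=M0/2=0, d=(M1−M0)/(6·3)=-1/8, b=Δ0−h0·(2M0+M1)/6=25/8
seg 1: a=5, c=M1/2=-9/8, d=(M2−M1)/(6·1)=3/8, b=Δ1−h1·(2M1+M2)/6=-1/4
t_q=7/2 → seg 1, τ=1/2; S=5+-1/4·τ+-9/8·τ²+3/8·τ³=297/64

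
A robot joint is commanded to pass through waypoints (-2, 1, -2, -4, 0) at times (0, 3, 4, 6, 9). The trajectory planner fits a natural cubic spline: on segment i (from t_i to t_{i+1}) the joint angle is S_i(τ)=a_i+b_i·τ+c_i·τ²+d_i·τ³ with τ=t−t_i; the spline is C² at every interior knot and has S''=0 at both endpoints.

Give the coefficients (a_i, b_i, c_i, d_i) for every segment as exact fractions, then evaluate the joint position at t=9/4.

Δ: Δ0=1, Δ1=-3, Δ2=-1, Δ3=4/3
row 1: diag=8, rhs=-24; c'=1/8, d'=-3
row 2: denom=6−1·1/8=47/8; d'=(12−1·-3)/(47/8)=120/47
row 3: denom=10−2·16/47=438/47; d'=(14−2·120/47)/(438/47)=209/219
back: M3=209/219
back: M2=120/47−16/47·209/219=488/219
back: M1=-3−1/8·488/219=-718/219
M: M0=0, M1=-718/219, M2=488/219, M3=209/219, M4=0
seg 0: a=-2, c=M0/2=0, d=(M1−M0)/(6·3)=-359/1971, b=Δ0−h0·(2M0+M1)/6=578/219
seg 1: a=1, c=M1/2=-359/219, d=(M2−M1)/(6·1)=67/73, b=Δ1−h1·(2M1+M2)/6=-499/219
seg 2: a=-2, c=M2/2=244/219, d=(M3−M2)/(6·2)=-31/292, b=Δ2−h2·(2M2+M3)/6=-614/219
seg 3: a=-4, c=M3/2=209/438, d=(M4−M3)/(6·3)=-209/3942, b=Δ3−h3·(2M3+M4)/6=83/219
t_q=9/4 → seg 0, τ=9/4; S=-2+578/219·τ+0·τ²+-359/1971·τ³=8707/4672

  seg 0: a=-2 b=578/219 c=0 d=-359/1971
  seg 1: a=1 b=-499/219 c=-359/219 d=67/73
  seg 2: a=-2 b=-614/219 c=244/219 d=-31/292
  seg 3: a=-4 b=83/219 c=209/438 d=-209/3942
S(9/4) = 8707/4672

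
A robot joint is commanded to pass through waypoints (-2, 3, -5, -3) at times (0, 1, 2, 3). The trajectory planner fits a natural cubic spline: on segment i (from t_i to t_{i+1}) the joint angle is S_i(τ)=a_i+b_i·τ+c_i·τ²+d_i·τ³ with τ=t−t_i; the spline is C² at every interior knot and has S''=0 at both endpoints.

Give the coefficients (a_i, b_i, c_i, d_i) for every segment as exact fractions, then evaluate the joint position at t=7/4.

  seg 0: a=-2 b=137/15 c=0 d=-62/15
  seg 1: a=3 b=-49/15 c=-62/5 d=23/3
  seg 2: a=-5 b=-76/15 c=53/5 d=-53/15
S(7/4) = -1021/320

Δ: Δ0=5, Δ1=-8, Δ2=2
row 1: diag=4, rhs=-78; c'=1/4, d'=-39/2
row 2: denom=4−1·1/4=15/4; d'=(60−1·-39/2)/(15/4)=106/5
back: M2=106/5
back: M1=-39/2−1/4·106/5=-124/5
M: M0=0, M1=-124/5, M2=106/5, M3=0
seg 0: a=-2, c=M0/2=0, d=(M1−M0)/(6·1)=-62/15, b=Δ0−h0·(2M0+M1)/6=137/15
seg 1: a=3, c=M1/2=-62/5, d=(M2−M1)/(6·1)=23/3, b=Δ1−h1·(2M1+M2)/6=-49/15
seg 2: a=-5, c=M2/2=53/5, d=(M3−M2)/(6·1)=-53/15, b=Δ2−h2·(2M2+M3)/6=-76/15
t_q=7/4 → seg 1, τ=3/4; S=3+-49/15·τ+-62/5·τ²+23/3·τ³=-1021/320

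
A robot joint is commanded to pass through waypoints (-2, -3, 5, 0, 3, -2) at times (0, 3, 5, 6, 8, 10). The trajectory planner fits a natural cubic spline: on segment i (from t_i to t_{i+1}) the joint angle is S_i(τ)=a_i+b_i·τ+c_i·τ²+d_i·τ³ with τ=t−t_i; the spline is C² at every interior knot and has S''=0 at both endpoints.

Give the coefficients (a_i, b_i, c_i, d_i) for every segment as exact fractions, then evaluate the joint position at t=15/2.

Δ: Δ0=-1/3, Δ1=4, Δ2=-5, Δ3=3/2, Δ4=-5/2
row 1: diag=10, rhs=26; c'=1/5, d'=13/5
row 2: denom=6−2·1/5=28/5; d'=(-54−2·13/5)/(28/5)=-74/7
row 3: denom=6−1·5/28=163/28; d'=(39−1·-74/7)/(163/28)=1388/163
row 4: denom=8−2·56/163=1192/163; d'=(-24−2·1388/163)/(1192/163)=-836/149
back: M4=-836/149
back: M3=1388/163−56/163·-836/149=1556/149
back: M2=-74/7−5/28·1556/149=-1853/149
back: M1=13/5−1/5·-1853/149=758/149
M: M0=0, M1=758/149, M2=-1853/149, M3=1556/149, M4=-836/149, M5=0
seg 0: a=-2, c=M0/2=0, d=(M1−M0)/(6·3)=379/1341, b=Δ0−h0·(2M0+M1)/6=-1286/447
seg 1: a=-3, c=M1/2=379/149, d=(M2−M1)/(6·2)=-2611/1788, b=Δ1−h1·(2M1+M2)/6=2125/447
seg 2: a=5, c=M2/2=-1853/298, d=(M3−M2)/(6·1)=3409/894, b=Δ2−h2·(2M2+M3)/6=-1160/447
seg 3: a=0, c=M3/2=778/149, d=(M4−M3)/(6·2)=-598/447, b=Δ3−h3·(2M3+M4)/6=-3211/894
seg 4: a=3, c=M4/2=-418/149, d=(M5−M4)/(6·2)=209/447, b=Δ4−h4·(2M4+M5)/6=1109/894
t_q=15/2 → seg 3, τ=3/2; S=0+-3211/894·τ+778/149·τ²+-598/447·τ³=275/149

  seg 0: a=-2 b=-1286/447 c=0 d=379/1341
  seg 1: a=-3 b=2125/447 c=379/149 d=-2611/1788
  seg 2: a=5 b=-1160/447 c=-1853/298 d=3409/894
  seg 3: a=0 b=-3211/894 c=778/149 d=-598/447
  seg 4: a=3 b=1109/894 c=-418/149 d=209/447
S(15/2) = 275/149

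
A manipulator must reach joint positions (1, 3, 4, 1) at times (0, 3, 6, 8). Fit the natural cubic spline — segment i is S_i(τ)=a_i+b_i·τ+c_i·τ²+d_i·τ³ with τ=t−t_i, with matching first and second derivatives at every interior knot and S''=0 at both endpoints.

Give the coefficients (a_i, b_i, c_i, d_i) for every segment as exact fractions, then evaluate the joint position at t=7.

  seg 0: a=1 b=45/74 c=0 d=13/1998
  seg 1: a=3 b=29/37 c=13/222 d=-139/1998
  seg 2: a=4 b=-55/74 c=-21/37 d=7/74
S(7) = 103/37

Δ: Δ0=2/3, Δ1=1/3, Δ2=-3/2
row 1: diag=12, rhs=-2; c'=1/4, d'=-1/6
row 2: denom=10−3·1/4=37/4; d'=(-11−3·-1/6)/(37/4)=-42/37
back: M2=-42/37
back: M1=-1/6−1/4·-42/37=13/111
M: M0=0, M1=13/111, M2=-42/37, M3=0
seg 0: a=1, c=M0/2=0, d=(M1−M0)/(6·3)=13/1998, b=Δ0−h0·(2M0+M1)/6=45/74
seg 1: a=3, c=M1/2=13/222, d=(M2−M1)/(6·3)=-139/1998, b=Δ1−h1·(2M1+M2)/6=29/37
seg 2: a=4, c=M2/2=-21/37, d=(M3−M2)/(6·2)=7/74, b=Δ2−h2·(2M2+M3)/6=-55/74
t_q=7 → seg 2, τ=1; S=4+-55/74·τ+-21/37·τ²+7/74·τ³=103/37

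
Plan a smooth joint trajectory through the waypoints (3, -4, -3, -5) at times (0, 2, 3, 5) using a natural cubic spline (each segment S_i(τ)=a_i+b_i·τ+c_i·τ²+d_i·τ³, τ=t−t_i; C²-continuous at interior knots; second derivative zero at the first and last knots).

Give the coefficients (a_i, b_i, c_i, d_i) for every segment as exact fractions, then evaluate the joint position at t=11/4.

Δ: Δ0=-7/2, Δ1=1, Δ2=-1
row 1: diag=6, rhs=27; c'=1/6, d'=9/2
row 2: denom=6−1·1/6=35/6; d'=(-12−1·9/2)/(35/6)=-99/35
back: M2=-99/35
back: M1=9/2−1/6·-99/35=174/35
M: M0=0, M1=174/35, M2=-99/35, M3=0
seg 0: a=3, c=M0/2=0, d=(M1−M0)/(6·2)=29/70, b=Δ0−h0·(2M0+M1)/6=-361/70
seg 1: a=-4, c=M1/2=87/35, d=(M2−M1)/(6·1)=-13/10, b=Δ1−h1·(2M1+M2)/6=-13/70
seg 2: a=-3, c=M2/2=-99/70, d=(M3−M2)/(6·2)=33/140, b=Δ2−h2·(2M2+M3)/6=31/35
t_q=11/4 → seg 1, τ=3/4; S=-4+-13/70·τ+87/35·τ²+-13/10·τ³=-14737/4480

  seg 0: a=3 b=-361/70 c=0 d=29/70
  seg 1: a=-4 b=-13/70 c=87/35 d=-13/10
  seg 2: a=-3 b=31/35 c=-99/70 d=33/140
S(11/4) = -14737/4480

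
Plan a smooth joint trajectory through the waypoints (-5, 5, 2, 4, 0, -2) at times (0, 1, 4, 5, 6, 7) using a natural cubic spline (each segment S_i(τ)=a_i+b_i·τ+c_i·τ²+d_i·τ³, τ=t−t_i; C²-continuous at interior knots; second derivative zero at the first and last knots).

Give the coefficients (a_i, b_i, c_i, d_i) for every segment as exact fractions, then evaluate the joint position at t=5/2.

  seg 0: a=-5 b=9419/793 c=0 d=-1489/793
  seg 1: a=5 b=4952/793 c=-4467/793 d=2552/2379
  seg 2: a=2 b=86/61 c=3189/793 d=-2721/793
  seg 3: a=4 b=-667/793 c=-4974/793 d=2469/793
  seg 4: a=0 b=-3208/793 c=2433/793 d=-811/793
S(5/2) = 16853/3172

Δ: Δ0=10, Δ1=-1, Δ2=2, Δ3=-4, Δ4=-2
row 1: diag=8, rhs=-66; c'=3/8, d'=-33/4
row 2: denom=8−3·3/8=55/8; d'=(18−3·-33/4)/(55/8)=342/55
row 3: denom=4−1·8/55=212/55; d'=(-36−1·342/55)/(212/55)=-1161/106
row 4: denom=4−1·55/212=793/212; d'=(12−1·-1161/106)/(793/212)=4866/793
back: M4=4866/793
back: M3=-1161/106−55/212·4866/793=-9948/793
back: M2=342/55−8/55·-9948/793=6378/793
back: M1=-33/4−3/8·6378/793=-8934/793
M: M0=0, M1=-8934/793, M2=6378/793, M3=-9948/793, M4=4866/793, M5=0
seg 0: a=-5, c=M0/2=0, d=(M1−M0)/(6·1)=-1489/793, b=Δ0−h0·(2M0+M1)/6=9419/793
seg 1: a=5, c=M1/2=-4467/793, d=(M2−M1)/(6·3)=2552/2379, b=Δ1−h1·(2M1+M2)/6=4952/793
seg 2: a=2, c=M2/2=3189/793, d=(M3−M2)/(6·1)=-2721/793, b=Δ2−h2·(2M2+M3)/6=86/61
seg 3: a=4, c=M3/2=-4974/793, d=(M4−M3)/(6·1)=2469/793, b=Δ3−h3·(2M3+M4)/6=-667/793
seg 4: a=0, c=M4/2=2433/793, d=(M5−M4)/(6·1)=-811/793, b=Δ4−h4·(2M4+M5)/6=-3208/793
t_q=5/2 → seg 1, τ=3/2; S=5+4952/793·τ+-4467/793·τ²+2552/2379·τ³=16853/3172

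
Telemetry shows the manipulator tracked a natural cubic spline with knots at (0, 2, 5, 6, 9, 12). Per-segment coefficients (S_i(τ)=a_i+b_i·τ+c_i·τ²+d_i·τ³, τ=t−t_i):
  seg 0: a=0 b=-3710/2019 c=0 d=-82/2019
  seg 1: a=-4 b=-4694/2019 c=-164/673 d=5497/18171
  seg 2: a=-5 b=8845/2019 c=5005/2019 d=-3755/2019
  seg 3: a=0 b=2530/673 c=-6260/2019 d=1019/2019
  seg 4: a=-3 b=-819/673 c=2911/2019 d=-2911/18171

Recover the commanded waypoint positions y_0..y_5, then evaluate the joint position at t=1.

y_0 = S_0(0) = a_0 = 0
y_1 = S_1(0) = a_1 = -4
y_2 = S_2(0) = a_2 = -5
y_3 = S_3(0) = a_3 = 0
y_4 = S_4(0) = a_4 = -3
y_5 = S_4(3) = 2
t_q=1 is in segment 0 (τ=1); S_0(τ)=-1264/673

y_0=0 y_1=-4 y_2=-5 y_3=0 y_4=-3 y_5=2
S(1) = -1264/673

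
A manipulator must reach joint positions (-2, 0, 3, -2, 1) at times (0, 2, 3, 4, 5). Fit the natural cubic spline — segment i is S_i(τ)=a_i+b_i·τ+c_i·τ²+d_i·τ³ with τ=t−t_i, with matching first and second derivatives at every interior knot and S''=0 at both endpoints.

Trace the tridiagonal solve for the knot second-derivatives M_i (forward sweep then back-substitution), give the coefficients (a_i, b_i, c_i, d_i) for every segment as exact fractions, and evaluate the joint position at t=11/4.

Δ: Δ0=1, Δ1=3, Δ2=-5, Δ3=3
row 1: diag=6, rhs=12; c'=1/6, d'=2
row 2: denom=4−1·1/6=23/6; d'=(-48−1·2)/(23/6)=-300/23
row 3: denom=4−1·6/23=86/23; d'=(48−1·-300/23)/(86/23)=702/43
back: M3=702/43
back: M2=-300/23−6/23·702/43=-744/43
back: M1=2−1/6·-744/43=210/43
M: M0=0, M1=210/43, M2=-744/43, M3=702/43, M4=0
seg 0: a=-2, c=M0/2=0, d=(M1−M0)/(6·2)=35/86, b=Δ0−h0·(2M0+M1)/6=-27/43
seg 1: a=0, c=M1/2=105/43, d=(M2−M1)/(6·1)=-159/43, b=Δ1−h1·(2M1+M2)/6=183/43
seg 2: a=3, c=M2/2=-372/43, d=(M3−M2)/(6·1)=241/43, b=Δ2−h2·(2M2+M3)/6=-84/43
seg 3: a=-2, c=M3/2=351/43, d=(M4−M3)/(6·1)=-117/43, b=Δ3−h3·(2M3+M4)/6=-105/43
t_q=11/4 → seg 1, τ=3/4; S=0+183/43·τ+105/43·τ²+-159/43·τ³=8271/2752

  seg 0: a=-2 b=-27/43 c=0 d=35/86
  seg 1: a=0 b=183/43 c=105/43 d=-159/43
  seg 2: a=3 b=-84/43 c=-372/43 d=241/43
  seg 3: a=-2 b=-105/43 c=351/43 d=-117/43
S(11/4) = 8271/2752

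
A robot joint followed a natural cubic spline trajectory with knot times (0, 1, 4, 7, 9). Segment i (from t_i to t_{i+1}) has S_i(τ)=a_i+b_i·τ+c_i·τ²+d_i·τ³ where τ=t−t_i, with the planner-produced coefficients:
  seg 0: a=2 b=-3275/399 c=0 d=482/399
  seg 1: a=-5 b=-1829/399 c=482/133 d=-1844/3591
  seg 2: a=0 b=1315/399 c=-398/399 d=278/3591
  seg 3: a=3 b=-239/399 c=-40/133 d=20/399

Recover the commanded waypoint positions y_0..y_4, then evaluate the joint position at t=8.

y_0 = S_0(0) = a_0 = 2
y_1 = S_1(0) = a_1 = -5
y_2 = S_2(0) = a_2 = 0
y_3 = S_3(0) = a_3 = 3
y_4 = S_3(2) = 1
t_q=8 is in segment 3 (τ=1); S_3(τ)=286/133

y_0=2 y_1=-5 y_2=0 y_3=3 y_4=1
S(8) = 286/133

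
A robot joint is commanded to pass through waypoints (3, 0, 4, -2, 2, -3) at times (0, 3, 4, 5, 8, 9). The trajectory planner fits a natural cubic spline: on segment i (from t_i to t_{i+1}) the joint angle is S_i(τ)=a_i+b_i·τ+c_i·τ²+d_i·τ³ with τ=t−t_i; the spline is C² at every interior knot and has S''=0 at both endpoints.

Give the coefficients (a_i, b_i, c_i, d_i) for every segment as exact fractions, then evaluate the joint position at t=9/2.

  seg 0: a=3 b=-6704/1641 c=0 d=5063/14769
  seg 1: a=0 b=8485/1641 c=5063/1641 d=-2328/547
  seg 2: a=4 b=-2341/1641 c=-15889/1641 d=8384/1641
  seg 3: a=-2 b=-2989/547 c=9263/1641 d=-16634/14769
  seg 4: a=2 b=-1097/547 c=-2457/547 d=819/547
S(9/2) = 9877/6564

Δ: Δ0=-1, Δ1=4, Δ2=-6, Δ3=4/3, Δ4=-5
row 1: diag=8, rhs=30; c'=1/8, d'=15/4
row 2: denom=4−1·1/8=31/8; d'=(-60−1·15/4)/(31/8)=-510/31
row 3: denom=8−1·8/31=240/31; d'=(44−1·-510/31)/(240/31)=937/120
row 4: denom=8−3·31/80=547/80; d'=(-38−3·937/120)/(547/80)=-4914/547
back: M4=-4914/547
back: M3=937/120−31/80·-4914/547=18526/1641
back: M2=-510/31−8/31·18526/1641=-31778/1641
back: M1=15/4−1/8·-31778/1641=10126/1641
M: M0=0, M1=10126/1641, M2=-31778/1641, M3=18526/1641, M4=-4914/547, M5=0
seg 0: a=3, c=M0/2=0, d=(M1−M0)/(6·3)=5063/14769, b=Δ0−h0·(2M0+M1)/6=-6704/1641
seg 1: a=0, c=M1/2=5063/1641, d=(M2−M1)/(6·1)=-2328/547, b=Δ1−h1·(2M1+M2)/6=8485/1641
seg 2: a=4, c=M2/2=-15889/1641, d=(M3−M2)/(6·1)=8384/1641, b=Δ2−h2·(2M2+M3)/6=-2341/1641
seg 3: a=-2, c=M3/2=9263/1641, d=(M4−M3)/(6·3)=-16634/14769, b=Δ3−h3·(2M3+M4)/6=-2989/547
seg 4: a=2, c=M4/2=-2457/547, d=(M5−M4)/(6·1)=819/547, b=Δ4−h4·(2M4+M5)/6=-1097/547
t_q=9/2 → seg 2, τ=1/2; S=4+-2341/1641·τ+-15889/1641·τ²+8384/1641·τ³=9877/6564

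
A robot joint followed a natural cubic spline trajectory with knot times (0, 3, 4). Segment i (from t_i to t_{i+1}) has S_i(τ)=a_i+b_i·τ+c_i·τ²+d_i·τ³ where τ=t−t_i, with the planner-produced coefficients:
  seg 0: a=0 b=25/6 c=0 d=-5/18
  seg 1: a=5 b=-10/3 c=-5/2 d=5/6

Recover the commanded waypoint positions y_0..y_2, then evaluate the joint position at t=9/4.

y_0=0 y_1=5 y_2=0
S(9/4) = 795/128

y_0 = S_0(0) = a_0 = 0
y_1 = S_1(0) = a_1 = 5
y_2 = S_1(1) = 0
t_q=9/4 is in segment 0 (τ=9/4); S_0(τ)=795/128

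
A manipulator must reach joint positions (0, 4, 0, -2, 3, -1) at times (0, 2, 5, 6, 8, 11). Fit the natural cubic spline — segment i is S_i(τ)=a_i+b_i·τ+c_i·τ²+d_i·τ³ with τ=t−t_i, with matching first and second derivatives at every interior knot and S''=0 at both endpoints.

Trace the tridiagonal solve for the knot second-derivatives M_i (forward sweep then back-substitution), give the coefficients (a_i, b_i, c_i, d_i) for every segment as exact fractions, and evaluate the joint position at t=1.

  seg 0: a=0 b=149/57 c=0 d=-35/228
  seg 1: a=4 b=44/57 c=-35/38 d=25/342
  seg 2: a=0 b=-317/114 c=-5/19 d=119/114
  seg 3: a=-2 b=-10/57 c=109/38 d=-349/456
  seg 4: a=3 b=241/114 c=-131/76 d=131/684
S(1) = 187/76

Δ: Δ0=2, Δ1=-4/3, Δ2=-2, Δ3=5/2, Δ4=-4/3
row 1: diag=10, rhs=-20; c'=3/10, d'=-2
row 2: denom=8−3·3/10=71/10; d'=(-4−3·-2)/(71/10)=20/71
row 3: denom=6−1·10/71=416/71; d'=(27−1·20/71)/(416/71)=1897/416
row 4: denom=10−2·71/208=969/104; d'=(-23−2·1897/416)/(969/104)=-131/38
back: M4=-131/38
back: M3=1897/416−71/208·-131/38=109/19
back: M2=20/71−10/71·109/19=-10/19
back: M1=-2−3/10·-10/19=-35/19
M: M0=0, M1=-35/19, M2=-10/19, M3=109/19, M4=-131/38, M5=0
seg 0: a=0, c=M0/2=0, d=(M1−M0)/(6·2)=-35/228, b=Δ0−h0·(2M0+M1)/6=149/57
seg 1: a=4, c=M1/2=-35/38, d=(M2−M1)/(6·3)=25/342, b=Δ1−h1·(2M1+M2)/6=44/57
seg 2: a=0, c=M2/2=-5/19, d=(M3−M2)/(6·1)=119/114, b=Δ2−h2·(2M2+M3)/6=-317/114
seg 3: a=-2, c=M3/2=109/38, d=(M4−M3)/(6·2)=-349/456, b=Δ3−h3·(2M3+M4)/6=-10/57
seg 4: a=3, c=M4/2=-131/76, d=(M5−M4)/(6·3)=131/684, b=Δ4−h4·(2M4+M5)/6=241/114
t_q=1 → seg 0, τ=1; S=0+149/57·τ+0·τ²+-35/228·τ³=187/76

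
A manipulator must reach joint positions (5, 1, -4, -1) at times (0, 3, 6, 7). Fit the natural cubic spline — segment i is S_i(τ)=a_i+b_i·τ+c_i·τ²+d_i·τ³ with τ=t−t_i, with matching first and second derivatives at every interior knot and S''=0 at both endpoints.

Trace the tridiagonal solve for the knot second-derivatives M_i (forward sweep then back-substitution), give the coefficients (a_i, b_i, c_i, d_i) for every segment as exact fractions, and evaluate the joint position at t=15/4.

Δ: Δ0=-4/3, Δ1=-5/3, Δ2=3
row 1: diag=12, rhs=-2; c'=1/4, d'=-1/6
row 2: denom=8−3·1/4=29/4; d'=(28−3·-1/6)/(29/4)=114/29
back: M2=114/29
back: M1=-1/6−1/4·114/29=-100/87
M: M0=0, M1=-100/87, M2=114/29, M3=0
seg 0: a=5, c=M0/2=0, d=(M1−M0)/(6·3)=-50/783, b=Δ0−h0·(2M0+M1)/6=-22/29
seg 1: a=1, c=M1/2=-50/87, d=(M2−M1)/(6·3)=221/783, b=Δ1−h1·(2M1+M2)/6=-72/29
seg 2: a=-4, c=M2/2=57/29, d=(M3−M2)/(6·1)=-19/29, b=Δ2−h2·(2M2+M3)/6=49/29
t_q=15/4 → seg 1, τ=3/4; S=1+-72/29·τ+-50/87·τ²+221/783·τ³=-1979/1856

  seg 0: a=5 b=-22/29 c=0 d=-50/783
  seg 1: a=1 b=-72/29 c=-50/87 d=221/783
  seg 2: a=-4 b=49/29 c=57/29 d=-19/29
S(15/4) = -1979/1856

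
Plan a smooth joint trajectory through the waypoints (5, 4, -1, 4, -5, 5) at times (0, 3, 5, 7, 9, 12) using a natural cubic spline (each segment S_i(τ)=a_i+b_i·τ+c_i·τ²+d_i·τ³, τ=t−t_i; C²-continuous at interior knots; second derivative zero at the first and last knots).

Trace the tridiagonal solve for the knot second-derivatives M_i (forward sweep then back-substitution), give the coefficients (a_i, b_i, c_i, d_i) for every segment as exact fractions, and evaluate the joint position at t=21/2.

  seg 0: a=5 b=31/32 c=0 d=-125/864
  seg 1: a=4 b=-47/16 c=-125/96 d=73/96
  seg 2: a=-1 b=47/48 c=313/96 d=-5/4
  seg 3: a=4 b=-47/48 c=-407/96 d=119/96
  seg 4: a=-5 b=-49/16 c=307/96 d=-307/864
S(21/2) = -921/256

Δ: Δ0=-1/3, Δ1=-5/2, Δ2=5/2, Δ3=-9/2, Δ4=10/3
row 1: diag=10, rhs=-13; c'=1/5, d'=-13/10
row 2: denom=8−2·1/5=38/5; d'=(30−2·-13/10)/(38/5)=163/38
row 3: denom=8−2·5/19=142/19; d'=(-42−2·163/38)/(142/19)=-961/142
row 4: denom=10−2·19/71=672/71; d'=(47−2·-961/142)/(672/71)=307/48
back: M4=307/48
back: M3=-961/142−19/71·307/48=-407/48
back: M2=163/38−5/19·-407/48=313/48
back: M1=-13/10−1/5·313/48=-125/48
M: M0=0, M1=-125/48, M2=313/48, M3=-407/48, M4=307/48, M5=0
seg 0: a=5, c=M0/2=0, d=(M1−M0)/(6·3)=-125/864, b=Δ0−h0·(2M0+M1)/6=31/32
seg 1: a=4, c=M1/2=-125/96, d=(M2−M1)/(6·2)=73/96, b=Δ1−h1·(2M1+M2)/6=-47/16
seg 2: a=-1, c=M2/2=313/96, d=(M3−M2)/(6·2)=-5/4, b=Δ2−h2·(2M2+M3)/6=47/48
seg 3: a=4, c=M3/2=-407/96, d=(M4−M3)/(6·2)=119/96, b=Δ3−h3·(2M3+M4)/6=-47/48
seg 4: a=-5, c=M4/2=307/96, d=(M5−M4)/(6·3)=-307/864, b=Δ4−h4·(2M4+M5)/6=-49/16
t_q=21/2 → seg 4, τ=3/2; S=-5+-49/16·τ+307/96·τ²+-307/864·τ³=-921/256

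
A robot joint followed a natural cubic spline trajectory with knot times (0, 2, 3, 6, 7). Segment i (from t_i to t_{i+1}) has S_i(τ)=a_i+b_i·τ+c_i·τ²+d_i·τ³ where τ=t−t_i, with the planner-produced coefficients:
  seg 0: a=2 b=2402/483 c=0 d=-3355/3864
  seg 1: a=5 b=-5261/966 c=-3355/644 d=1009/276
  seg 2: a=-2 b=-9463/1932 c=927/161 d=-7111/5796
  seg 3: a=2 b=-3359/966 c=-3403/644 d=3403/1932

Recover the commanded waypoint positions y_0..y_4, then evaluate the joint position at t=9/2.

y_0 = S_0(0) = a_0 = 2
y_1 = S_1(0) = a_1 = 5
y_2 = S_2(0) = a_2 = -2
y_3 = S_3(0) = a_3 = 2
y_4 = S_3(1) = -5
t_q=9/2 is in segment 2 (τ=3/2); S_2(τ)=-2745/5152

y_0=2 y_1=5 y_2=-2 y_3=2 y_4=-5
S(9/2) = -2745/5152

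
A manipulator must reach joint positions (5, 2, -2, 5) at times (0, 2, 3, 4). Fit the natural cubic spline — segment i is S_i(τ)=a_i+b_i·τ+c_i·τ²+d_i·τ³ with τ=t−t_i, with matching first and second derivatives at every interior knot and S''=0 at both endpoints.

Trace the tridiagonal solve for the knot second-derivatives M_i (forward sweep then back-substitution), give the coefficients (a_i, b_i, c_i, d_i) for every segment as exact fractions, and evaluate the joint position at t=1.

Δ: Δ0=-3/2, Δ1=-4, Δ2=7
row 1: diag=6, rhs=-15; c'=1/6, d'=-5/2
row 2: denom=4−1·1/6=23/6; d'=(66−1·-5/2)/(23/6)=411/23
back: M2=411/23
back: M1=-5/2−1/6·411/23=-126/23
M: M0=0, M1=-126/23, M2=411/23, M3=0
seg 0: a=5, c=M0/2=0, d=(M1−M0)/(6·2)=-21/46, b=Δ0−h0·(2M0+M1)/6=15/46
seg 1: a=2, c=M1/2=-63/23, d=(M2−M1)/(6·1)=179/46, b=Δ1−h1·(2M1+M2)/6=-237/46
seg 2: a=-2, c=M2/2=411/46, d=(M3−M2)/(6·1)=-137/46, b=Δ2−h2·(2M2+M3)/6=24/23
t_q=1 → seg 0, τ=1; S=5+15/46·τ+0·τ²+-21/46·τ³=112/23

  seg 0: a=5 b=15/46 c=0 d=-21/46
  seg 1: a=2 b=-237/46 c=-63/23 d=179/46
  seg 2: a=-2 b=24/23 c=411/46 d=-137/46
S(1) = 112/23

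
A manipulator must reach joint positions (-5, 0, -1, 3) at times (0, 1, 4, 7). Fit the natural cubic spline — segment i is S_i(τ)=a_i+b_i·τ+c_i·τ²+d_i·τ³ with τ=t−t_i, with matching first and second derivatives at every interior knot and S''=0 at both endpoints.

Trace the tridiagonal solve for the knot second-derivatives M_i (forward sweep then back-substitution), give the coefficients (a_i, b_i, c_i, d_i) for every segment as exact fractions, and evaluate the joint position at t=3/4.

Δ: Δ0=5, Δ1=-1/3, Δ2=4/3
row 1: diag=8, rhs=-32; c'=3/8, d'=-4
row 2: denom=12−3·3/8=87/8; d'=(10−3·-4)/(87/8)=176/87
back: M2=176/87
back: M1=-4−3/8·176/87=-138/29
M: M0=0, M1=-138/29, M2=176/87, M3=0
seg 0: a=-5, c=M0/2=0, d=(M1−M0)/(6·1)=-23/29, b=Δ0−h0·(2M0+M1)/6=168/29
seg 1: a=0, c=M1/2=-69/29, d=(M2−M1)/(6·3)=295/783, b=Δ1−h1·(2M1+M2)/6=99/29
seg 2: a=-1, c=M2/2=88/87, d=(M3−M2)/(6·3)=-88/783, b=Δ2−h2·(2M2+M3)/6=-20/29
t_q=3/4 → seg 0, τ=3/4; S=-5+168/29·τ+0·τ²+-23/29·τ³=-1837/1856

  seg 0: a=-5 b=168/29 c=0 d=-23/29
  seg 1: a=0 b=99/29 c=-69/29 d=295/783
  seg 2: a=-1 b=-20/29 c=88/87 d=-88/783
S(3/4) = -1837/1856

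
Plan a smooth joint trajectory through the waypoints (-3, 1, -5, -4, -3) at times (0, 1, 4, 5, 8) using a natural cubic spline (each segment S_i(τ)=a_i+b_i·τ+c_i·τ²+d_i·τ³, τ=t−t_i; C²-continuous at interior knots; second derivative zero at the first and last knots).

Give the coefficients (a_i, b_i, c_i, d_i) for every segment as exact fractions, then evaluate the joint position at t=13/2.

  seg 0: a=-3 b=545/108 c=0 d=-113/108
  seg 1: a=1 b=103/54 c=-113/36 d=595/972
  seg 2: a=-5 b=-43/108 c=64/27 d=-35/36
  seg 3: a=-4 b=77/54 c=-59/108 d=59/972
S(13/2) = -277/96

Δ: Δ0=4, Δ1=-2, Δ2=1, Δ3=1/3
row 1: diag=8, rhs=-36; c'=3/8, d'=-9/2
row 2: denom=8−3·3/8=55/8; d'=(18−3·-9/2)/(55/8)=252/55
row 3: denom=8−1·8/55=432/55; d'=(-4−1·252/55)/(432/55)=-59/54
back: M3=-59/54
back: M2=252/55−8/55·-59/54=128/27
back: M1=-9/2−3/8·128/27=-113/18
M: M0=0, M1=-113/18, M2=128/27, M3=-59/54, M4=0
seg 0: a=-3, c=M0/2=0, d=(M1−M0)/(6·1)=-113/108, b=Δ0−h0·(2M0+M1)/6=545/108
seg 1: a=1, c=M1/2=-113/36, d=(M2−M1)/(6·3)=595/972, b=Δ1−h1·(2M1+M2)/6=103/54
seg 2: a=-5, c=M2/2=64/27, d=(M3−M2)/(6·1)=-35/36, b=Δ2−h2·(2M2+M3)/6=-43/108
seg 3: a=-4, c=M3/2=-59/108, d=(M4−M3)/(6·3)=59/972, b=Δ3−h3·(2M3+M4)/6=77/54
t_q=13/2 → seg 3, τ=3/2; S=-4+77/54·τ+-59/108·τ²+59/972·τ³=-277/96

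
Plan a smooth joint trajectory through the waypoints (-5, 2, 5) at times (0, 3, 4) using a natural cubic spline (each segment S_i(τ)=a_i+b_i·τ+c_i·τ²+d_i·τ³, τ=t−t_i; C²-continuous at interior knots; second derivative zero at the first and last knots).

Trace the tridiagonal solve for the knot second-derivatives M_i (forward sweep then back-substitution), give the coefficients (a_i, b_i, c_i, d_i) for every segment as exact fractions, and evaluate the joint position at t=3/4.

  seg 0: a=-5 b=25/12 c=0 d=1/36
  seg 1: a=2 b=17/6 c=1/4 d=-1/12
S(3/4) = -877/256

Δ: Δ0=7/3, Δ1=3
row 1: diag=8, rhs=4; c'=1/8, d'=1/2
back: M1=1/2
M: M0=0, M1=1/2, M2=0
seg 0: a=-5, c=M0/2=0, d=(M1−M0)/(6·3)=1/36, b=Δ0−h0·(2M0+M1)/6=25/12
seg 1: a=2, c=M1/2=1/4, d=(M2−M1)/(6·1)=-1/12, b=Δ1−h1·(2M1+M2)/6=17/6
t_q=3/4 → seg 0, τ=3/4; S=-5+25/12·τ+0·τ²+1/36·τ³=-877/256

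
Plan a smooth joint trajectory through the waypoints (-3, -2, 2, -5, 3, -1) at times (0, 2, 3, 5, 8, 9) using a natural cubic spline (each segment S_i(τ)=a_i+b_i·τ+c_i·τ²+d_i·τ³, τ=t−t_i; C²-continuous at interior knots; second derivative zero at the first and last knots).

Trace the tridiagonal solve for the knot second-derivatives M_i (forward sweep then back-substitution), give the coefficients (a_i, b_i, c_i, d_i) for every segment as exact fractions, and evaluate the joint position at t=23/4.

  seg 0: a=-3 b=-17723/13758 c=0 d=12301/27516
  seg 1: a=-2 b=56083/13758 c=12301/4586 d=-18977/6879
  seg 2: a=2 b=16027/13758 c=-25653/4586 d=44869/27516
  seg 3: a=-5 b=-22595/13758 c=9608/2293 d=-12629/13758
  seg 4: a=3 b=-8845/6879 c=-18671/4586 d=18671/13758
S(23/4) = -1250925/293504

Δ: Δ0=1/2, Δ1=4, Δ2=-7/2, Δ3=8/3, Δ4=-4
row 1: diag=6, rhs=21; c'=1/6, d'=7/2
row 2: denom=6−1·1/6=35/6; d'=(-45−1·7/2)/(35/6)=-291/35
row 3: denom=10−2·12/35=326/35; d'=(37−2·-291/35)/(326/35)=1877/326
row 4: denom=8−3·105/326=2293/326; d'=(-40−3·1877/326)/(2293/326)=-18671/2293
back: M4=-18671/2293
back: M3=1877/326−105/326·-18671/2293=19216/2293
back: M2=-291/35−12/35·19216/2293=-25653/2293
back: M1=7/2−1/6·-25653/2293=12301/2293
M: M0=0, M1=12301/2293, M2=-25653/2293, M3=19216/2293, M4=-18671/2293, M5=0
seg 0: a=-3, c=M0/2=0, d=(M1−M0)/(6·2)=12301/27516, b=Δ0−h0·(2M0+M1)/6=-17723/13758
seg 1: a=-2, c=M1/2=12301/4586, d=(M2−M1)/(6·1)=-18977/6879, b=Δ1−h1·(2M1+M2)/6=56083/13758
seg 2: a=2, c=M2/2=-25653/4586, d=(M3−M2)/(6·2)=44869/27516, b=Δ2−h2·(2M2+M3)/6=16027/13758
seg 3: a=-5, c=M3/2=9608/2293, d=(M4−M3)/(6·3)=-12629/13758, b=Δ3−h3·(2M3+M4)/6=-22595/13758
seg 4: a=3, c=M4/2=-18671/4586, d=(M5−M4)/(6·1)=18671/13758, b=Δ4−h4·(2M4+M5)/6=-8845/6879
t_q=23/4 → seg 3, τ=3/4; S=-5+-22595/13758·τ+9608/2293·τ²+-12629/13758·τ³=-1250925/293504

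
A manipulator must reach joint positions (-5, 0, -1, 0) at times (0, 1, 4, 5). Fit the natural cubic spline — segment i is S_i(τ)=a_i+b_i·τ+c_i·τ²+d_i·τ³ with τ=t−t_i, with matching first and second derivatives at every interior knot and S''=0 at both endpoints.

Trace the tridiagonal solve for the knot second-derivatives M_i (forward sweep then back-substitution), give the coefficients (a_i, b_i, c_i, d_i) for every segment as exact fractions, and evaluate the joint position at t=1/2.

Δ: Δ0=5, Δ1=-1/3, Δ2=1
row 1: diag=8, rhs=-32; c'=3/8, d'=-4
row 2: denom=8−3·3/8=55/8; d'=(8−3·-4)/(55/8)=32/11
back: M2=32/11
back: M1=-4−3/8·32/11=-56/11
M: M0=0, M1=-56/11, M2=32/11, M3=0
seg 0: a=-5, c=M0/2=0, d=(M1−M0)/(6·1)=-28/33, b=Δ0−h0·(2M0+M1)/6=193/33
seg 1: a=0, c=M1/2=-28/11, d=(M2−M1)/(6·3)=4/9, b=Δ1−h1·(2M1+M2)/6=109/33
seg 2: a=-1, c=M2/2=16/11, d=(M3−M2)/(6·1)=-16/33, b=Δ2−h2·(2M2+M3)/6=1/33
t_q=1/2 → seg 0, τ=1/2; S=-5+193/33·τ+0·τ²+-28/33·τ³=-24/11

  seg 0: a=-5 b=193/33 c=0 d=-28/33
  seg 1: a=0 b=109/33 c=-28/11 d=4/9
  seg 2: a=-1 b=1/33 c=16/11 d=-16/33
S(1/2) = -24/11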